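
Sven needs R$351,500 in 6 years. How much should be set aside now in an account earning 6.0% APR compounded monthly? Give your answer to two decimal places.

R$245,453.30

i = 0.06/12 = 0.005 per month; n = 6·12 = 72.
PV = FV·(1+i)^(−n) = 351,500 × 0.698302 = 245,453.3043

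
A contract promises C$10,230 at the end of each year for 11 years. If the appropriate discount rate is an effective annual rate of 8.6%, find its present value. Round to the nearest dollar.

PV = PMT · [1 − (1+i)^(−n)] / i = 10230 · 6.935740 = 70,952.6188

C$70,953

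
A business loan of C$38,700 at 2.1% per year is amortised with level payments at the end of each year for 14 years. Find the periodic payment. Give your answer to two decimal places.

PMT = 38700 / ( [1 − (1+0.021)^(−14)] / 0.021 ) = 38700 / 12.021481 = 3,219.2374

C$3,219.24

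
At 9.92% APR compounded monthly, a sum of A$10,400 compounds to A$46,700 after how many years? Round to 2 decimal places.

15.20 years

Periodic rate i = 0.0992/12 = 0.00826667.
(1+i)^n = 46700/10400 = 4.49038, so n = ln 4.49038 / ln 1.00827 = 182.4360 months
= 182.4360/12 years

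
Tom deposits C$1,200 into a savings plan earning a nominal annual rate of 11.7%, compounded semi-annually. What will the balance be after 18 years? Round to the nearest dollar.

C$9,291

Periodic rate i = 0.117/2 = 0.0585; n = 18 × 2 = 36 periods.
FV = 1,200 × (1 + 0.0585)^36 = 9,290.7824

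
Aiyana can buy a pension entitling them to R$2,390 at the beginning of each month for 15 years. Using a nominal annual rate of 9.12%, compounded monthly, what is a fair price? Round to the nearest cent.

R$235,766.85

With 12 periods per year: i = 0.0076, n = 180.
PV = PMT · [1 − (1+i)^(−n)] / i × (1+i) = 2390 · 98.647219 = 235,766.8541
Payments are at the start of each period, so multiply by (1+i).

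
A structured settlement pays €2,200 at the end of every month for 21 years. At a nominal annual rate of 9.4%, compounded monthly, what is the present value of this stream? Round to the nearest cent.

€241,539.61

Periodic rate i = 0.094/12 = 0.00783333; n = 21 × 12 = 252 periods.
PV = PMT · [1 − (1+i)^(−n)] / i = 2200 · 109.790733 = 241,539.6122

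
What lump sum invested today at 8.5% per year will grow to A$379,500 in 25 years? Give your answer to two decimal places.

PV = FV·(1+i)^(−n) = 379,500 × 0.130094 = 49,370.5910

A$49,370.59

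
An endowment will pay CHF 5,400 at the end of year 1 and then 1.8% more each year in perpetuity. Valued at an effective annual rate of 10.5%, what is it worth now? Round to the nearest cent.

CHF 62,068.97

PV = D₁/(r − g) = 5400/(0.105 − 0.018) = 62,068.9655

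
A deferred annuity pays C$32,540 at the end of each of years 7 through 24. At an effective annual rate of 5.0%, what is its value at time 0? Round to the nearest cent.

Value one period before first payment (t=6): 32540 × [1 − (1+0.05)^(−18)] / 0.05 = 32540 × 11.689587 = 380,379.1578
Discount back 6 years: 380,379.1578 × (1+0.05)^(−6) = 380,379.1578 × 0.746215 = 283,844.7841

C$283,844.78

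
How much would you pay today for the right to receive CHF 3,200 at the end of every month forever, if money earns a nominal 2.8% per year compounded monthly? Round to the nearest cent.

Periodic rate i = 0.028/12 = 0.00233333.
PV = C/r = 3200/0.00233333 = 1,371,428.5714

CHF 1,371,428.57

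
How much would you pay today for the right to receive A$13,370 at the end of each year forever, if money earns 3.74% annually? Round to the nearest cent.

PV = PMT / i = 13370 / 0.0374 = 357,486.6310

A$357,486.63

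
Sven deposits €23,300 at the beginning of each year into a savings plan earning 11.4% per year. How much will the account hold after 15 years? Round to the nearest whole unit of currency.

€922,092

FV = 23300 × [(1+0.114)^15 − 1] / 0.114 × (1+i) = 23300 × 39.574780 = 922,092.3754
(annuity-due: payments at period start, so ×(1+i).)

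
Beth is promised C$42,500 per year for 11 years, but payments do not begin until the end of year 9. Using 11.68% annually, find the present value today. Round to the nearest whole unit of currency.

PV at t=8 (ordinary 11-year annuity): 42500 × a(11|0.1168) = 42500 × 6.021679 = 255,921.3587
PV₀ = 255,921.3587 / (1+0.1168)^8 = 255,921.3587 / 2.419932 = 105,755.5798

C$105,756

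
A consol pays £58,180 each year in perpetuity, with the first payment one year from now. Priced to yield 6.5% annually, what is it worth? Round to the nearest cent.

£895,076.92

PV = C/r = 58180/0.065 = 895,076.9231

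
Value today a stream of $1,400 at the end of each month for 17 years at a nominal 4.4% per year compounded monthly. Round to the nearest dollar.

Periodic rate i = 0.044/12 = 0.00366667; n = 17 × 12 = 204 periods.
PV = PMT · [1 − (1+i)^(−n)] / i = 1400 · 143.465411 = 200,851.5749

$200,852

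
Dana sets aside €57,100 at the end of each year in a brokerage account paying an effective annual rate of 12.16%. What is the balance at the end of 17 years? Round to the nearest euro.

€2,833,732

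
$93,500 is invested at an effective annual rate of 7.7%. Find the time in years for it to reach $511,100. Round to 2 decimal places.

22.90 years

n = ln(511100/93500) / ln(1+0.077) = ln(5.46631) / 0.074179 = 22.8986 years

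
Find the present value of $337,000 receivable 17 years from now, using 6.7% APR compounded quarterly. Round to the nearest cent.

With 4 periods per year: i = 0.01675, n = 68.
Discount factor = (1+0.01675)^(−68) = 0.323173; PV = 337,000 × 0.323173 = 108,909.4557

$108,909.46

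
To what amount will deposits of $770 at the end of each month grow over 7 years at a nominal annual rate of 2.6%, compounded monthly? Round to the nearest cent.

With 12 periods per year: i = 0.00216667, n = 84.
FV = 770 × [(1+0.00216667)^84 − 1] / 0.00216667 = 770 × 92.020631 = 70,855.8860

$70,855.89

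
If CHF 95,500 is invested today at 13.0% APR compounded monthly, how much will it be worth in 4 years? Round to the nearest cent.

With 12 periods per year: i = 0.0108333, n = 48.
FV = PV·(1+i)^n = 95,500 × 1.677330 = 160,185.0580

CHF 160,185.06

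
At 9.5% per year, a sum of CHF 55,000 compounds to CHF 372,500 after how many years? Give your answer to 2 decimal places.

n = ln(372500/55000) / ln(1+0.095) = ln(6.77273) / 0.090754 = 21.0778 years

21.08 years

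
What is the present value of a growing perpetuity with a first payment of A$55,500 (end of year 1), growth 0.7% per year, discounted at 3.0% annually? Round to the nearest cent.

A$2,413,043.48

PV = PMT / (i − g) = 55500 / (0.03 − 0.007) = 55500 / 0.023000 = 2,413,043.4783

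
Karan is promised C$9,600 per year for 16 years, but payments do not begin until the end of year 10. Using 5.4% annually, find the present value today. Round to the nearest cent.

PV at t=9 (ordinary 16-year annuity): 9600 × a(16|0.054) = 9600 × 10.535696 = 101,142.6829
PV₀ = 101,142.6829 / (1+0.054)^9 = 101,142.6829 / 1.605334 = 63,004.1232

C$63,004.12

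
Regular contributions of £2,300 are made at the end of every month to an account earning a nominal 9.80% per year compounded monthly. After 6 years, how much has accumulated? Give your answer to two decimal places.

Periodic rate i = 0.098/12 = 0.00816667; n = 6 × 12 = 72 periods.
Accumulation factor s(72|0.00816667) = 97.480389; FV = 2300 × 97.480389 = 224,204.8946

£224,204.89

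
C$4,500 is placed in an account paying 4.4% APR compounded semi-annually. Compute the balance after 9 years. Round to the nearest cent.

C$6,657.77

i = 0.044/2 = 0.022 per half-year; n = 9·2 = 18.
4,500 × (1+0.022)^18 = 4,500 × 1.479504 = 6,657.7677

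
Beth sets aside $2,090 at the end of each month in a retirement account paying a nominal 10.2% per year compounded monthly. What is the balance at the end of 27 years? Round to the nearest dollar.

i = 0.102/12 = 0.0085 per month; n = 27·12 = 324.
Accumulation factor s(324|0.0085) = 1708.658748; FV = 2090 × 1708.658748 = 3,571,096.7843

$3,571,097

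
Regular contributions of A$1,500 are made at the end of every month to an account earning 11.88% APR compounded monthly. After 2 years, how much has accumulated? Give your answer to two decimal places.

Periodic rate i = 0.1188/12 = 0.0099; n = 2 × 12 = 24 periods.
Accumulation factor s(24|0.0099) = 26.941504; FV = 1500 × 26.941504 = 40,412.2561

A$40,412.26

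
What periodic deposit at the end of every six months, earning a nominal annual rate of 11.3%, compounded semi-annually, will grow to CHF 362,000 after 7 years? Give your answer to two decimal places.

Periodic rate i = 0.113/2 = 0.0565; n = 7 × 2 = 14 periods.
PMT = 362000 / ( [(1+0.0565)^14 − 1] / 0.0565 ) = 362000 / 20.506269 = 17,653.1380

CHF 17,653.14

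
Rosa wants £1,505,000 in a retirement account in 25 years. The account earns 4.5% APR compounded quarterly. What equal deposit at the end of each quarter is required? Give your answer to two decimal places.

£8,215.34

Periodic rate i = 0.045/4 = 0.01125; n = 25 × 4 = 100 periods.
FV-annuity factor = 183.193818; PMT = 1.505e+06 / 183.193818 = 8,215.3427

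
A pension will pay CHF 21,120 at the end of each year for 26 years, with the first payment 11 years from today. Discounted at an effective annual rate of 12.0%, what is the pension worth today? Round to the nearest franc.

CHF 53,691

Value one period before first payment (t=10): 21120 × [1 − (1+0.12)^(−26)] / 0.12 = 21120 × 7.895660 = 166,756.3375
Discount back 10 years: 166,756.3375 × (1+0.12)^(−10) = 166,756.3375 × 0.321973 = 53,691.0777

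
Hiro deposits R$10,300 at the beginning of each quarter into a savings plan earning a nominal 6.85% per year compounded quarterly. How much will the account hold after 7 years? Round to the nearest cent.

With 4 periods per year: i = 0.017125, n = 28.
Accumulation factor s(28|0.017125) × (1+i) = 36.154579; FV = 10300 × 36.154579 = 372,392.1602
(annuity-due: payments at period start, so ×(1+i).)

R$372,392.16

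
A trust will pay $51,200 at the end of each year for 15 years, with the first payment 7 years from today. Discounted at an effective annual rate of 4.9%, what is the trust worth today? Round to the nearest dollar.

Value one period before first payment (t=6): 51200 × [1 − (1+0.049)^(−15)] / 0.049 = 51200 × 10.450175 = 535,048.9754
PV₀ = 535,048.9754 / (1+0.049)^6 = 535,048.9754 / 1.332456 = 401,550.9036

$401,551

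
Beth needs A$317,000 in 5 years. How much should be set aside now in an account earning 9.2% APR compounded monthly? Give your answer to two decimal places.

With 12 periods per year: i = 0.00766667, n = 60.
PV = FV·(1+i)^(−n) = 317,000 × 0.632392 = 200,468.3033

A$200,468.30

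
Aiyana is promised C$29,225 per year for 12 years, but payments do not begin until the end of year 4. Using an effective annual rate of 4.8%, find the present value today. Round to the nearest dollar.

PV at t=3 (ordinary 12-year annuity): 29225 × a(12|0.048) = 29225 × 8.964081 = 261,975.2608
PV₀ = 261,975.2608 / (1+0.048)^3 = 261,975.2608 / 1.151023 = 227,602.1884

C$227,602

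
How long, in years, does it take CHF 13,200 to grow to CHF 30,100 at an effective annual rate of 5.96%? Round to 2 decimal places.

14.24 years

(1+i)^n = 30100/13200 = 2.28030, so n = ln 2.28030 / ln 1.0596 = 14.2389 years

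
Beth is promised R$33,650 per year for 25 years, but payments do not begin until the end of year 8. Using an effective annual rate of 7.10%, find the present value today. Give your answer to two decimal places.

R$240,445.31

PV at t=7 (ordinary 25-year annuity): 33650 × a(25|0.071) = 33650 × 11.549350 = 388,635.6249
PV₀ = 388,635.6249 / (1+0.071)^7 = 388,635.6249 / 1.616316 = 240,445.3112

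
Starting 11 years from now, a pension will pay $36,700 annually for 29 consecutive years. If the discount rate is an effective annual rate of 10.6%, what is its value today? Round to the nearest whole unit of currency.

$119,612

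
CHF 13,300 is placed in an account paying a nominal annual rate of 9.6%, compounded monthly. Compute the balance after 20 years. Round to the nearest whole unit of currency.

i = 0.096/12 = 0.008 per month; n = 20·12 = 240.
13,300 × (1+0.008)^240 = 13,300 × 6.769050 = 90,028.3617

CHF 90,028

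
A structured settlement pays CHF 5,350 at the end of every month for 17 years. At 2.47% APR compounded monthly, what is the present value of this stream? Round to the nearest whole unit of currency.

CHF 890,493

Periodic rate i = 0.0247/12 = 0.00205833; n = 17 × 12 = 204 periods.
PV = 5350 × [1 − (1+0.00205833)^(−204)] / 0.00205833 = 5350 × 166.447205 = 890,492.5481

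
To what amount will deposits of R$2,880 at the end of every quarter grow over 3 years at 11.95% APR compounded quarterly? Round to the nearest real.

With 4 periods per year: i = 0.029875, n = 12.
Accumulation factor s(12|0.029875) = 14.181956; FV = 2880 × 14.181956 = 40,844.0319

R$40,844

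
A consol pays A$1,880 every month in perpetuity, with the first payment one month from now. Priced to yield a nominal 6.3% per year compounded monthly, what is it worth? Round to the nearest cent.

A$358,095.24

Periodic rate i = 0.063/12 = 0.00525.
PV = PMT / i = 1880 / 0.00525 = 358,095.2381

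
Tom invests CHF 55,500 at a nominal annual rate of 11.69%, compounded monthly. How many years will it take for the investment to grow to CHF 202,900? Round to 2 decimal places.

11.14 years

Periodic rate i = 0.1169/12 = 0.00974167.
(1+i)^n = 202900/55500 = 3.65586, so n = ln 3.65586 / ln 1.00974 = 133.7178 months
= 133.7178/12 years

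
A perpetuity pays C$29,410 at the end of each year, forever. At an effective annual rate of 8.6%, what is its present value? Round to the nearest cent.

C$341,976.74

PV = PMT / i = 29410 / 0.086 = 341,976.7442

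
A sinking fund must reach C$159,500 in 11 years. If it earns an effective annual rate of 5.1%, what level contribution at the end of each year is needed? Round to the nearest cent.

FV-annuity factor = 14.281231; PMT = 159500 / 14.281231 = 11,168.5052

C$11,168.51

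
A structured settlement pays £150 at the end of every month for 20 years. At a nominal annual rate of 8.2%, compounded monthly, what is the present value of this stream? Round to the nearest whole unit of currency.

£17,669

With 12 periods per year: i = 0.00683333, n = 240.
Annuity factor a(240|0.00683333) = 117.795355; PV = 150 × 117.795355 = 17,669.3033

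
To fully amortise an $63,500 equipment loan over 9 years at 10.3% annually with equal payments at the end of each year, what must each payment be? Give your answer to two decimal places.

PMT = 63500 / ( [1 − (1+0.103)^(−9)] / 0.103 ) = 63500 / 5.690986 = 11,157.9971

$11,158.00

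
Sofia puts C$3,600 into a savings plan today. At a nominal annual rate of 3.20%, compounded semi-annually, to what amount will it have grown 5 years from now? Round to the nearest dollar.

With 2 periods per year: i = 0.016, n = 10.
FV = 3,600 × (1 + 0.016)^10 = 4,219.2920

C$4,219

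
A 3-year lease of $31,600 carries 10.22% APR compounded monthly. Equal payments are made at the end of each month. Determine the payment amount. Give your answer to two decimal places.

$1,022.91

Periodic rate i = 0.1022/12 = 0.00851667; n = 3 × 12 = 36 periods.
PMT = 31600 / ( [1 − (1+0.00851667)^(−36)] / 0.00851667 ) = 31600 / 30.892254 = 1,022.9102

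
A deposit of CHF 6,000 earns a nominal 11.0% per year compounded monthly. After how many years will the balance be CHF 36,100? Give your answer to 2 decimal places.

16.39 years

Periodic rate i = 0.11/12 = 0.00916667.
(1+i)^n = 36100/6000 = 6.01667, so n = ln 6.01667 / ln 1.00917 = 196.6632 months
= 196.6632/12 years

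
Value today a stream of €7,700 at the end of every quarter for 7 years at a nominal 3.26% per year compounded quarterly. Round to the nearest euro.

€192,073

With 4 periods per year: i = 0.00815, n = 28.
PV = 7700 × [1 − (1+0.00815)^(−28)] / 0.00815 = 7700 × 24.944592 = 192,073.3595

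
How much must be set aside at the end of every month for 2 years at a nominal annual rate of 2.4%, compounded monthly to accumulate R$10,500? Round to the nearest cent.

R$427.52

i = 0.024/12 = 0.002 per month; n = 2·12 = 24.
PMT = 10500 / ( [(1+0.002)^24 − 1] / 0.002 ) = 10500 / 24.560182 = 427.5213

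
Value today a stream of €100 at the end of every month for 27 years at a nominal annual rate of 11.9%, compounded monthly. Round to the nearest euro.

€9,672

i = 0.119/12 = 0.00991667 per month; n = 27·12 = 324.
Annuity factor a(324|0.00991667) = 96.718227; PV = 100 × 96.718227 = 9,671.8227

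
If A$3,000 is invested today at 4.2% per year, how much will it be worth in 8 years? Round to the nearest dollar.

A$4,169

3,000 × (1+0.042)^8 = 3,000 × 1.389766 = 4,169.2987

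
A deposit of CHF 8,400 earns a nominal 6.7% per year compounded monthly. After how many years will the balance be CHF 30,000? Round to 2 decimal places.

Periodic rate i = 0.067/12 = 0.00558333.
n = ln(30000/8400) / ln(1+0.00558333) = ln(3.57143) / 0.005568 = 228.6297 months
= 228.6297/12 years

19.05 years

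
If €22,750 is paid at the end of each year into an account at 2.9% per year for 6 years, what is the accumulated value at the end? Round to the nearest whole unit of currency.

Accumulation factor s(6|0.029) = 6.452190; FV = 22750 × 6.452190 = 146,787.3248

€146,787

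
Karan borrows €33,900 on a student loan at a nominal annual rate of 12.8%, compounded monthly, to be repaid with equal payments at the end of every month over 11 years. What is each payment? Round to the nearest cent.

Periodic rate i = 0.128/12 = 0.0106667; n = 11 × 12 = 132 periods.
Annuity-PV factor = 70.644099; PMT = 33900 / 70.644099 = 479.8702

€479.87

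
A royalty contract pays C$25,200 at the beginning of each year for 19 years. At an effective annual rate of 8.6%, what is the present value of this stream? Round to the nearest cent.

PV = PMT · [1 − (1+i)^(−n)] / i × (1+i) = 25200 · 9.994217 = 251,854.2618
Payments are at the start of each period, so multiply by (1+i).

C$251,854.26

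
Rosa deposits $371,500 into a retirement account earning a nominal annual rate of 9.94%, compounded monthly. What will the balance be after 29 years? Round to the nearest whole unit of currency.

Periodic rate i = 0.0994/12 = 0.00828333; n = 29 × 12 = 348 periods.
FV = 371,500 × (1 + 0.00828333)^348 = 6,556,915.7903

$6,556,916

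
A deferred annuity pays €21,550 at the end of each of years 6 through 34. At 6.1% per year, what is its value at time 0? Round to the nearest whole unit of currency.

€215,565

Value one period before first payment (t=5): 21550 × [1 − (1+0.061)^(−29)] / 0.061 = 21550 × 13.449536 = 289,837.5006
PV₀ = 289,837.5006 / (1+0.061)^5 = 289,837.5006 / 1.344550 = 215,564.7062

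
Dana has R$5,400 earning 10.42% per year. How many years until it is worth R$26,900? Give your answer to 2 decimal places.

16.20 years

(1+i)^n = 26900/5400 = 4.98148, so n = ln 4.98148 / ln 1.1042 = 16.1997 years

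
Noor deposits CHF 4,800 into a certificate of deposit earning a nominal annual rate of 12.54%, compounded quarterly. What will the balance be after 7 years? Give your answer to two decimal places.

i = 0.1254/4 = 0.03135 per quarter; n = 7·4 = 28.
4,800 × (1+0.03135)^28 = 4,800 × 2.373395 = 11,392.2965

CHF 11,392.30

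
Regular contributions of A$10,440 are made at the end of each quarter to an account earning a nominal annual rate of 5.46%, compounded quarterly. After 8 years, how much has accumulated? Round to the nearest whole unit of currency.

With 4 periods per year: i = 0.01365, n = 32.
FV = 10440 × [(1+0.01365)^32 − 1] / 0.01365 = 10440 × 39.793460 = 415,443.7212

A$415,444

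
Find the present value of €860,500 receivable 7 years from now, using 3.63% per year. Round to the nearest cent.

€670,428.38

Discount factor = (1+0.0363)^(−7) = 0.779115; PV = 860,500 × 0.779115 = 670,428.3760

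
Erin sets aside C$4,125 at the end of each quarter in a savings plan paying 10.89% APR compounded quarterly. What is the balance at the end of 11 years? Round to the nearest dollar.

C$342,502

Periodic rate i = 0.1089/4 = 0.027225; n = 11 × 4 = 44 periods.
FV = 4125 × [(1+0.027225)^44 − 1] / 0.027225 = 4125 × 83.030671 = 342,501.5193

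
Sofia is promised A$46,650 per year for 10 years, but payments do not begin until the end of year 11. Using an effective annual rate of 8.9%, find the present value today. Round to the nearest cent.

PV at t=10 (ordinary 10-year annuity): 46650 × a(10|0.089) = 46650 × 6.446003 = 300,706.0249
Discount back 10 years: 300,706.0249 × (1+0.089)^(−10) = 300,706.0249 × 0.426306 = 128,192.7110

A$128,192.71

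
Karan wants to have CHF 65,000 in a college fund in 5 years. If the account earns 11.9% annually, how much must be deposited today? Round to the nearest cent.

CHF 37,047.84

Discount factor = (1+0.119)^(−5) = 0.569967; PV = 65,000 × 0.569967 = 37,047.8427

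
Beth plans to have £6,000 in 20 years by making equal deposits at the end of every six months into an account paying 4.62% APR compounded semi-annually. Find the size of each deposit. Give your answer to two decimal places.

i = 0.0462/2 = 0.0231 per half-year; n = 20·2 = 40.
FV-annuity factor = 64.632310; PMT = 6000 / 64.632310 = 92.8328

£92.83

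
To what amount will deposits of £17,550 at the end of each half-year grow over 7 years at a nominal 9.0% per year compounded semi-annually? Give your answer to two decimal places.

£332,258.52

Periodic rate i = 0.09/2 = 0.045; n = 7 × 2 = 14 periods.
FV = PMT · [(1+i)^n − 1] / i = 17550 · 18.932109 = 332,258.5194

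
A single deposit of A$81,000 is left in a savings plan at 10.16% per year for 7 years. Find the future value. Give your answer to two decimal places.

FV = PV·(1+i)^n = 81,000 × 1.968645 = 159,460.2753

A$159,460.28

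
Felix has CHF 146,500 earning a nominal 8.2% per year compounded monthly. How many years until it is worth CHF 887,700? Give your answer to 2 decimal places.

Periodic rate i = 0.082/12 = 0.00683333.
(1+i)^n = 887700/146500 = 6.05939, so n = ln 6.05939 / ln 1.00683 = 264.5498 months
= 264.5498/12 years

22.05 years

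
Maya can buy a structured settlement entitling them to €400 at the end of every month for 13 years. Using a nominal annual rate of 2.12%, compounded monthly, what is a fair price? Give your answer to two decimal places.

€54,497.86

With 12 periods per year: i = 0.00176667, n = 156.
Annuity factor a(156|0.00176667) = 136.244646; PV = 400 × 136.244646 = 54,497.8582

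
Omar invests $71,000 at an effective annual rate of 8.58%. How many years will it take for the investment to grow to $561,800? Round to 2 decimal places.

n = ln(561800/71000) / ln(1+0.0858) = ln(7.91268) / 0.082317 = 25.1280 years

25.13 years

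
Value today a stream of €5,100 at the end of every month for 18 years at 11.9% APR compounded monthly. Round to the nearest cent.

€453,257.88

Periodic rate i = 0.119/12 = 0.00991667; n = 18 × 12 = 216 periods.
PV = 5100 × [1 − (1+0.00991667)^(−216)] / 0.00991667 = 5100 × 88.874094 = 453,257.8819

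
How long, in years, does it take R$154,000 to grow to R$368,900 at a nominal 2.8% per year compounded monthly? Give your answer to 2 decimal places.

Periodic rate i = 0.028/12 = 0.00233333.
(1+i)^n = 368900/154000 = 2.39545, so n = ln 2.39545 / ln 1.00233 = 374.8250 months
= 374.8250/12 years

31.24 years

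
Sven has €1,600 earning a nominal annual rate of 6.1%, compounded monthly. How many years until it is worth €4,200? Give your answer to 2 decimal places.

15.86 years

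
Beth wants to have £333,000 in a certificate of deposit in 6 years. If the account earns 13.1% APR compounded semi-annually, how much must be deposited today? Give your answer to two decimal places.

£155,525.92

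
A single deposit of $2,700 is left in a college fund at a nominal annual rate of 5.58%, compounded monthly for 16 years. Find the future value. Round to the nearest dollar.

$6,580

Periodic rate i = 0.0558/12 = 0.00465; n = 16 × 12 = 192 periods.
FV = PV·(1+i)^n = 2,700 × 2.436910 = 6,579.6557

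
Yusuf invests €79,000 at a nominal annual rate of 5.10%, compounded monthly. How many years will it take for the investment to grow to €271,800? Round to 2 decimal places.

Periodic rate i = 0.051/12 = 0.00425.
n = ln(271800/79000) / ln(1+0.00425) = ln(3.44051) / 0.004241 = 291.3512 months
= 291.3512/12 years

24.28 years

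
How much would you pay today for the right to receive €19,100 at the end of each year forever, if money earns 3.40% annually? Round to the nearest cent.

€561,764.71

PV = C/r = 19100/0.034 = 561,764.7059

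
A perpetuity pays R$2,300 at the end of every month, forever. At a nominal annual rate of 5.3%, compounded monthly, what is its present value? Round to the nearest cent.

R$520,754.72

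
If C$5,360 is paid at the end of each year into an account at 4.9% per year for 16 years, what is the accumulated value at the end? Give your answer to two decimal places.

Accumulation factor s(16|0.049) = 23.466291; FV = 5360 × 23.466291 = 125,779.3217

C$125,779.32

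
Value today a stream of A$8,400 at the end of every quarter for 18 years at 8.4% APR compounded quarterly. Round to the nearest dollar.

A$310,421

i = 0.084/4 = 0.021 per quarter; n = 18·4 = 72.
PV = PMT · [1 − (1+i)^(−n)] / i = 8400 · 36.954872 = 310,420.9276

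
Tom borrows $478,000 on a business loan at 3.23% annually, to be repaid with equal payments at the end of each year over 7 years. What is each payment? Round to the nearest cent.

PMT = 478000 / ( [1 − (1+0.0323)^(−7)] / 0.0323 ) = 478000 / 6.176632 = 77,388.4544

$77,388.45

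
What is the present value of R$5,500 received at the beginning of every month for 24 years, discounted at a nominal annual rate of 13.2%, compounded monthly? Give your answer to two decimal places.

R$483,853.47

Periodic rate i = 0.132/12 = 0.011; n = 24 × 12 = 288 periods.
Annuity factor a(288|0.011) × (1+i) = 87.973358; PV = 5500 × 87.973358 = 483,853.4669
Payments are at the start of each period, so multiply by (1+i).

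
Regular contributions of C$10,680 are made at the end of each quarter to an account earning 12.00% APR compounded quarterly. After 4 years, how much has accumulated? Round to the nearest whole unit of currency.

With 4 periods per year: i = 0.03, n = 16.
FV = 10680 × [(1+0.03)^16 − 1] / 0.03 = 10680 × 20.156881 = 215,275.4923

C$215,275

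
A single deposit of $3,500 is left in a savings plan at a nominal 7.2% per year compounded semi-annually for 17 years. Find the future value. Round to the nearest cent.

Periodic rate i = 0.072/2 = 0.036; n = 17 × 2 = 34 periods.
FV = PV·(1+i)^n = 3,500 × 3.328371 = 11,649.2973

$11,649.30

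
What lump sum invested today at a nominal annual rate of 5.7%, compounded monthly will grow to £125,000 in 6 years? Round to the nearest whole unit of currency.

Periodic rate i = 0.057/12 = 0.00475; n = 6 × 12 = 72 periods.
Discount factor = (1+0.00475)^(−72) = 0.710924; PV = 125,000 × 0.710924 = 88,865.4497

£88,865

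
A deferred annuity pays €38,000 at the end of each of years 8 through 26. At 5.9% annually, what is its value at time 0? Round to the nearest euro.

€286,092

PV at t=7 (ordinary 19-year annuity): 38000 × a(19|0.059) = 38000 × 11.245872 = 427,343.1303
PV₀ = 427,343.1303 / (1+0.059)^7 = 427,343.1303 / 1.493729 = 286,091.5339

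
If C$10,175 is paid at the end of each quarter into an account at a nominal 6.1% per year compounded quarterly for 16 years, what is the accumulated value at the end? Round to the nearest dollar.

With 4 periods per year: i = 0.01525, n = 64.
FV = 10175 × [(1+0.01525)^64 − 1] / 0.01525 = 10175 × 107.169858 = 1,090,453.3090

C$1,090,453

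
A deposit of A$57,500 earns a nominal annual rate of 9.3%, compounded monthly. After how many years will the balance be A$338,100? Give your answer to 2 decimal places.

19.12 years

Periodic rate i = 0.093/12 = 0.00775.
n = ln(338100/57500) / ln(1+0.00775) = ln(5.88000) / 0.007720 = 229.4726 months
= 229.4726/12 years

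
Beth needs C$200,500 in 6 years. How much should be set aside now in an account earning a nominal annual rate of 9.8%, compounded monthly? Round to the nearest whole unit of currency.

C$111,631

Periodic rate i = 0.098/12 = 0.00816667; n = 6 × 12 = 72 periods.
PV = FV·(1+i)^(−n) = 200,500 × 0.556765 = 111,631.3868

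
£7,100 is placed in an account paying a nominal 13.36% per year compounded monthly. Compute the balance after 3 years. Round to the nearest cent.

£10,576.98

With 12 periods per year: i = 0.0111333, n = 36.
FV = 7,100 × (1 + 0.0111333)^36 = 10,576.9815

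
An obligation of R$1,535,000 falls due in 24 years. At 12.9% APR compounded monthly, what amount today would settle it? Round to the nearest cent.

Periodic rate i = 0.129/12 = 0.01075; n = 24 × 12 = 288 periods.
PV = 1,535,000 / (1 + 0.01075)^288 = 1,535,000 / 21.747032 = 70,584.3432

R$70,584.34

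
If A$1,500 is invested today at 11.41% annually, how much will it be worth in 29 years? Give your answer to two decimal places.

FV = PV·(1+i)^n = 1,500 × 22.950970 = 34,426.4556

A$34,426.46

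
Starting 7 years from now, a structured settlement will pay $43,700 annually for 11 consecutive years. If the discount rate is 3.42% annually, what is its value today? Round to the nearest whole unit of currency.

Value one period before first payment (t=6): 43700 × [1 − (1+0.0342)^(−11)] / 0.0342 = 43700 × 9.041038 = 395,093.3536
Discount back 6 years: 395,093.3536 × (1+0.0342)^(−6) = 395,093.3536 × 0.817284 = 322,903.3296

$322,903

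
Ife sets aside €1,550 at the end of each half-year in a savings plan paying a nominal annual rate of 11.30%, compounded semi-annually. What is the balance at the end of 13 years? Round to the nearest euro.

€87,089

i = 0.113/2 = 0.0565 per half-year; n = 13·2 = 26.
FV = PMT · [(1+i)^n − 1] / i = 1550 · 56.186278 = 87,088.7310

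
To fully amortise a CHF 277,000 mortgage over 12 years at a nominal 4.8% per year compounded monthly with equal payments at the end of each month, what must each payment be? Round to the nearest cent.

CHF 2,534.24

Periodic rate i = 0.048/12 = 0.004; n = 12 × 12 = 144 periods.
Annuity-PV factor = 109.302829; PMT = 277000 / 109.302829 = 2,534.2436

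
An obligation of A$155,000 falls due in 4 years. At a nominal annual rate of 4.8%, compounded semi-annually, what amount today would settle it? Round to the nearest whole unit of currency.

A$128,213

With 2 periods per year: i = 0.024, n = 8.
PV = 155,000 / (1 + 0.024)^8 = 155,000 / 1.208926 = 128,212.9949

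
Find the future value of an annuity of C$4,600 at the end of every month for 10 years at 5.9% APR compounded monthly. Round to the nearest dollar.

i = 0.059/12 = 0.00491667 per month; n = 10·12 = 120.
FV = PMT · [(1+i)^n − 1] / i = 4600 · 162.993012 = 749,767.8559

C$749,768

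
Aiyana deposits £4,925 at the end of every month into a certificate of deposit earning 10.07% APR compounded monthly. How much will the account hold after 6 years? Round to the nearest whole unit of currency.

£484,292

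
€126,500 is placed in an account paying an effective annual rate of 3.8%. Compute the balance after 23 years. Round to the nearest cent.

€298,283.79

FV = PV·(1+i)^n = 126,500 × 2.357975 = 298,283.7925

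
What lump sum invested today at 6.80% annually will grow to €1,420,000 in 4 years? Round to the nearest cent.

€1,091,448.71

Discount factor = (1+0.068)^(−4) = 0.768626; PV = 1,420,000 × 0.768626 = 1,091,448.7143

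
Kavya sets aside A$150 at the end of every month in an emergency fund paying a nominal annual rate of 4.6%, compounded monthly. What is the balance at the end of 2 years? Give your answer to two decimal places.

i = 0.046/12 = 0.00383333 per month; n = 2·12 = 24.
FV = 150 × [(1+0.00383333)^24 − 1] / 0.00383333 = 150 × 25.088349 = 3,763.2524

A$3,763.25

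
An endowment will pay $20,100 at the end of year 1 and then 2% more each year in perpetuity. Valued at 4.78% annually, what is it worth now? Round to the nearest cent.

$723,021.58

PV = PMT / (i − g) = 20100 / (0.0478 − 0.02) = 20100 / 0.027800 = 723,021.5827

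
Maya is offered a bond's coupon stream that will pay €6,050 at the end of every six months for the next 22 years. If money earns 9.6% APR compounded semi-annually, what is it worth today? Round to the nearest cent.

€110,023.32

With 2 periods per year: i = 0.048, n = 44.
PV = 6050 × [1 − (1+0.048)^(−44)] / 0.048 = 6050 × 18.185673 = 110,023.3195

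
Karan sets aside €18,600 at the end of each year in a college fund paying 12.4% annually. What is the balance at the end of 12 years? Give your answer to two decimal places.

FV = PMT · [(1+i)^n − 1] / i = 18600 · 24.727948 = 459,939.8293

€459,939.83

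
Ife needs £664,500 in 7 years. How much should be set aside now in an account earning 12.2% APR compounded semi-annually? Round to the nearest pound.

£290,055

Periodic rate i = 0.122/2 = 0.061; n = 7 × 2 = 14 periods.
PV = 664,500 / (1 + 0.061)^14 = 664,500 / 2.290949 = 290,054.5020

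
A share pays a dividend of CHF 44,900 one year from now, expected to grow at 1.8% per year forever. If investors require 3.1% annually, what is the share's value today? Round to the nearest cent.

PV = PMT / (i − g) = 44900 / (0.031 − 0.018) = 44900 / 0.013000 = 3,453,846.1538

CHF 3,453,846.15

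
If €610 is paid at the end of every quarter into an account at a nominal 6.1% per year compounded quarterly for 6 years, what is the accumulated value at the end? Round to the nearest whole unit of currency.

€17,519

With 4 periods per year: i = 0.01525, n = 24.
Accumulation factor s(24|0.01525) = 28.719807; FV = 610 × 28.719807 = 17,519.0821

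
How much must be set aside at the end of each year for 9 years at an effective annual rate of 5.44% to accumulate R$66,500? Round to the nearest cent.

FV-annuity factor = 11.228415; PMT = 66500 / 11.228415 = 5,922.4742

R$5,922.47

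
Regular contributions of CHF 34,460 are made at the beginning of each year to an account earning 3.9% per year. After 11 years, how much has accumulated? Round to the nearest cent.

FV = 34460 × [(1+0.039)^11 − 1] / 0.039 × (1+i) = 34460 × 13.939901 = 480,369.0013
Payments are at the start of each period, so multiply by (1+i).

CHF 480,369.00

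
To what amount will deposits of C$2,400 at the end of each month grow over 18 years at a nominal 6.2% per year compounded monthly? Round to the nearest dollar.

With 12 periods per year: i = 0.00516667, n = 216.
Accumulation factor s(216|0.00516667) = 395.586069; FV = 2400 × 395.586069 = 949,406.5649

C$949,407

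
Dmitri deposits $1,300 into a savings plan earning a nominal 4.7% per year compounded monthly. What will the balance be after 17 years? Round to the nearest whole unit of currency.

With 12 periods per year: i = 0.00391667, n = 204.
1,300 × (1+0.00391667)^204 = 1,300 × 2.219849 = 2,885.8042

$2,886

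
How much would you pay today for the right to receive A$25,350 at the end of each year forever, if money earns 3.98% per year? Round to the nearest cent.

A$636,934.67

PV = PMT / i = 25350 / 0.0398 = 636,934.6734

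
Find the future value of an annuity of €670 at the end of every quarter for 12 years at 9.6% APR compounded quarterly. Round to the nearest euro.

i = 0.096/4 = 0.024 per quarter; n = 12·4 = 48.
FV = PMT · [(1+i)^n − 1] / i = 670 · 88.406190 = 59,232.1470

€59,232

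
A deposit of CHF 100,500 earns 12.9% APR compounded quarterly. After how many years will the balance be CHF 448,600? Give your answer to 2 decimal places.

11.78 years

Periodic rate i = 0.129/4 = 0.03225.
(1+i)^n = 448600/100500 = 4.46368, so n = ln 4.46368 / ln 1.03225 = 47.1308 quarters
= 47.1308/4 years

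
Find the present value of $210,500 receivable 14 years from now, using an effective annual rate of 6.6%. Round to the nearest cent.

$86,030.26

PV = FV·(1+i)^(−n) = 210,500 × 0.408695 = 86,030.2598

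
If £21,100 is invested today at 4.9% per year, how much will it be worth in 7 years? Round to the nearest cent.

21,100 × (1+0.049)^7 = 21,100 × 1.397747 = 29,492.4514

£29,492.45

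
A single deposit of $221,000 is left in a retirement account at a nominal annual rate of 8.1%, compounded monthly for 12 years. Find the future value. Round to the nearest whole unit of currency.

$582,248

i = 0.081/12 = 0.00675 per month; n = 12·12 = 144.
FV = 221,000 × (1 + 0.00675)^144 = 582,248.2420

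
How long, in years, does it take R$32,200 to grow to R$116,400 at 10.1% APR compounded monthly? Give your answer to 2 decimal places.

12.78 years

Periodic rate i = 0.101/12 = 0.00841667.
n = ln(116400/32200) / ln(1+0.00841667) = ln(3.61491) / 0.008381 = 153.3228 months
= 153.3228/12 years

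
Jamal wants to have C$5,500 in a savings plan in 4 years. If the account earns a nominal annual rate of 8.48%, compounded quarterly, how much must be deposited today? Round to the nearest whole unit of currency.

C$3,932

Periodic rate i = 0.0848/4 = 0.0212; n = 4 × 4 = 16 periods.
PV = 5,500 / (1 + 0.0212)^16 = 5,500 / 1.398856 = 3,931.7853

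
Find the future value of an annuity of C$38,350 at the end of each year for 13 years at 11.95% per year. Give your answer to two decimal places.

C$1,071,308.69

FV = PMT · [(1+i)^n − 1] / i = 38350 · 27.935038 = 1,071,308.6905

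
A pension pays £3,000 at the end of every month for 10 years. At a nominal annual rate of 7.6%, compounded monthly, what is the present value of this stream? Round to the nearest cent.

i = 0.076/12 = 0.00633333 per month; n = 10·12 = 120.
PV = PMT · [1 − (1+i)^(−n)] / i = 3000 · 83.875491 = 251,626.4723

£251,626.47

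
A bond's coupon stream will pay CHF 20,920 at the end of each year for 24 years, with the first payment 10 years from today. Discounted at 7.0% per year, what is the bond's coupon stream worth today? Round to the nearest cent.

PV at t=9 (ordinary 24-year annuity): 20920 × a(24|0.07) = 20920 × 11.469334 = 239,938.4673
Discount back 9 years: 239,938.4673 × (1+0.07)^(−9) = 239,938.4673 × 0.543934 = 130,510.6285

CHF 130,510.63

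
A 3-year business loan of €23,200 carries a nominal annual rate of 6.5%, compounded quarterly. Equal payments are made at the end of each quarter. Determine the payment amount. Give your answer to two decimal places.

€2,143.57

Periodic rate i = 0.065/4 = 0.01625; n = 3 × 4 = 12 periods.
Annuity-PV factor = 10.823053; PMT = 23200 / 10.823053 = 2,143.5727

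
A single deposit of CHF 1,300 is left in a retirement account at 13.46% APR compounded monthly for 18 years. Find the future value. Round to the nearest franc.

With 12 periods per year: i = 0.0112167, n = 216.
1,300 × (1+0.0112167)^216 = 1,300 × 11.126314 = 14,464.2076

CHF 14,464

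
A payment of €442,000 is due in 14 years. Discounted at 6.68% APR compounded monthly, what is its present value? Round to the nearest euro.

€173,939

With 12 periods per year: i = 0.00556667, n = 168.
Discount factor = (1+0.00556667)^(−168) = 0.393527; PV = 442,000 × 0.393527 = 173,938.7517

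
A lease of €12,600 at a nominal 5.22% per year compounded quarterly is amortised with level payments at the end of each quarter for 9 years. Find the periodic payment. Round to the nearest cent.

i = 0.0522/4 = 0.01305 per quarter; n = 9·4 = 36.
PMT = 12600 / ( [1 − (1+0.01305)^(−36)] / 0.01305 ) = 12600 / 28.580080 = 440.8665

€440.87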